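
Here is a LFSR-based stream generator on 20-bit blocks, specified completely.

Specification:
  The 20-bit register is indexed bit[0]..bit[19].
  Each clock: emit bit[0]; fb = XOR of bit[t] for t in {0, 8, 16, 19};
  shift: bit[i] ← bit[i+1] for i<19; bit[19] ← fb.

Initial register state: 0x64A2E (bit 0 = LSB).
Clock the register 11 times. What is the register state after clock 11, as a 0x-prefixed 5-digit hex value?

reg_0 = 0x64A2E
clock 1: out=0, reg = 0x32517
clock 2: out=1, reg = 0x9928B
clock 3: out=1, reg = 0xCC945
clock 4: out=1, reg = 0xE64A2
clock 5: out=0, reg = 0xF3251
clock 6: out=1, reg = 0xF9928
clock 7: out=0, reg = 0xFCC94
clock 8: out=0, reg = 0x7E64A
clock 9: out=0, reg = 0xBF325
clock 10: out=1, reg = 0x5F992
clock 11: out=0, reg = 0x2FCC9

0x2FCC9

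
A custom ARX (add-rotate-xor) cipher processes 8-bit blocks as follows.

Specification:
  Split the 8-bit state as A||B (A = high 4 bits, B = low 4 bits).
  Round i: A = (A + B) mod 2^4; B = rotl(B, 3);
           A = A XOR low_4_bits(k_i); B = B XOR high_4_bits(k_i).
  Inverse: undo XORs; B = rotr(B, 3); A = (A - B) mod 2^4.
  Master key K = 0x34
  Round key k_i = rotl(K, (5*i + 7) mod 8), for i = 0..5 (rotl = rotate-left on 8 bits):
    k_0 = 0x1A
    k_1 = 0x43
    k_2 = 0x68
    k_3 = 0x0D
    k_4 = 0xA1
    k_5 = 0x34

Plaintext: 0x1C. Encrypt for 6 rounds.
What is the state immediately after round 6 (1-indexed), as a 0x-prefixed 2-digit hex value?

0xD5

s_0 = plaintext = 0x1C
s_1 = Round(s_0, k_0) = 0x77
s_2 = Round(s_1, k_1) = 0xDF
s_3 = Round(s_2, k_2) = 0x49
s_4 = Round(s_3, k_3) = 0x0C
s_5 = Round(s_4, k_4) = 0xDC
s_6 = Round(s_5, k_5) = 0xD5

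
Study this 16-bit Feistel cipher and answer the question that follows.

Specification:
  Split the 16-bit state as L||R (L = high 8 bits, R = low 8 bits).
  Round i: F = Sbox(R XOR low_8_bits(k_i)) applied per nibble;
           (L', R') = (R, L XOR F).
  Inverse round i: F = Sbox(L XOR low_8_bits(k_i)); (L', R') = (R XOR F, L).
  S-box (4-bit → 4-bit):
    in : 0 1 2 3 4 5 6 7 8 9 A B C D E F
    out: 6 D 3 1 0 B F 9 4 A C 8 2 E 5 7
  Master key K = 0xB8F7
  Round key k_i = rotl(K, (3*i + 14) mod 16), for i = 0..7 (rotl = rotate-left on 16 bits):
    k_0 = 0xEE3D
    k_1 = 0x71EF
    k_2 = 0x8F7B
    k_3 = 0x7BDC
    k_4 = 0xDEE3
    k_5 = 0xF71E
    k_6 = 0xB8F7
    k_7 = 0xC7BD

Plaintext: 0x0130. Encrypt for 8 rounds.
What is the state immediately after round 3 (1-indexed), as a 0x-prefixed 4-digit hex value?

0x7601

s_0 = plaintext = 0x0130
s_1 = Round(s_0, k_0) = 0x306F
s_2 = Round(s_1, k_1) = 0x6F76
s_3 = Round(s_2, k_2) = 0x7601
s_4 = Round(s_3, k_3) = 0x0198
s_5 = Round(s_4, k_4) = 0x9899
s_6 = Round(s_5, k_5) = 0x99D1
s_7 = Round(s_6, k_6) = 0xD1A6
s_8 = Round(s_7, k_7) = 0xA609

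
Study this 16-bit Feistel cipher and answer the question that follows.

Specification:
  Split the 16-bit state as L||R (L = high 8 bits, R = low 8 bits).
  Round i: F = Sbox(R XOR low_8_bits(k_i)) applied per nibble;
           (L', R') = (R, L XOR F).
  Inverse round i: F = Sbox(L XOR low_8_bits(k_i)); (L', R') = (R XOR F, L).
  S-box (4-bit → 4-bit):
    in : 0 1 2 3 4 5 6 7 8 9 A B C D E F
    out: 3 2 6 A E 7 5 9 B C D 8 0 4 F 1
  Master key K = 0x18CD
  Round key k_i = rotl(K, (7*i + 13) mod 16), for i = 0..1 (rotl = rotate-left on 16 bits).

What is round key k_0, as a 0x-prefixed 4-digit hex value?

K = 0x18CD
k_0 = rotl(K, (7*0+13) mod 16) = rotl(K, 13) = 0xA319

0xA319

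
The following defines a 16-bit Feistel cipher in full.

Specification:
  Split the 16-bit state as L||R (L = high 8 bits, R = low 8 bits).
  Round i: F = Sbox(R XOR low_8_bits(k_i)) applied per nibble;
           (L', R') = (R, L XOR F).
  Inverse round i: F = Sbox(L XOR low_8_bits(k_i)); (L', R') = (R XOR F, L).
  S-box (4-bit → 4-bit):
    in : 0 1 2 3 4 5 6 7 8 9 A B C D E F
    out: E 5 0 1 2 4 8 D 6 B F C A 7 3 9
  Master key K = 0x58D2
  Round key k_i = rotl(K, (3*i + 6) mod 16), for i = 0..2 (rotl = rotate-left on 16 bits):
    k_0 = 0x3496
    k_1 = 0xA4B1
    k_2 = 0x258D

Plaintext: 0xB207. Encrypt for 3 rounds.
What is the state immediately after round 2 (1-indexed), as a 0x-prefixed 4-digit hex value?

0x07CF

s_0 = plaintext = 0xB207
s_1 = Round(s_0, k_0) = 0x0707
s_2 = Round(s_1, k_1) = 0x07CF
s_3 = Round(s_2, k_2) = 0xCF27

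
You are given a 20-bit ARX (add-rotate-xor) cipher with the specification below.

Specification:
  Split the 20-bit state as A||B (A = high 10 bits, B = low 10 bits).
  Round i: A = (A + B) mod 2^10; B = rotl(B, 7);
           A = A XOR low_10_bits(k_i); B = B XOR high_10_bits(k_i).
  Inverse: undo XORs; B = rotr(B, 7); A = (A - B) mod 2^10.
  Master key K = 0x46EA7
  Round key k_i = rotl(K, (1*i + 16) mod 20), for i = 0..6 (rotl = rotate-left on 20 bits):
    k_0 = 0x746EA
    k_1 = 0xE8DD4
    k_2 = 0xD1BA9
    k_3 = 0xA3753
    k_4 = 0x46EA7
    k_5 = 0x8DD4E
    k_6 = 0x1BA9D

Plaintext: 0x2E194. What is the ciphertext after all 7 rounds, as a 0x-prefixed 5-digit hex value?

s_0 = plaintext = 0x2E194
s_1 = Round(s_0, k_0) = 0x29BE3
s_2 = Round(s_1, k_1) = 0x5765F
s_3 = Round(s_2, k_2) = 0x0548D
s_4 = Round(s_3, k_3) = 0xFC41C
s_5 = Round(s_4, k_4) = 0xAAB18
s_6 = Round(s_5, k_5) = 0x23254
s_7 = Round(s_6, k_6) = 0x1F624

0x1F624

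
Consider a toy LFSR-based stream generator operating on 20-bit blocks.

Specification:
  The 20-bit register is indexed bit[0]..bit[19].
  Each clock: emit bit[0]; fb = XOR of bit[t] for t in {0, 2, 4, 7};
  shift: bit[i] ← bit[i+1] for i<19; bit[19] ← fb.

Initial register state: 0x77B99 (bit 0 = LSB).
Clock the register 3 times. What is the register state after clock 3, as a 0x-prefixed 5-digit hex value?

0x2EF73

reg_0 = 0x77B99
clock 1: out=1, reg = 0xBBDCC
clock 2: out=0, reg = 0x5DEE6
clock 3: out=0, reg = 0x2EF73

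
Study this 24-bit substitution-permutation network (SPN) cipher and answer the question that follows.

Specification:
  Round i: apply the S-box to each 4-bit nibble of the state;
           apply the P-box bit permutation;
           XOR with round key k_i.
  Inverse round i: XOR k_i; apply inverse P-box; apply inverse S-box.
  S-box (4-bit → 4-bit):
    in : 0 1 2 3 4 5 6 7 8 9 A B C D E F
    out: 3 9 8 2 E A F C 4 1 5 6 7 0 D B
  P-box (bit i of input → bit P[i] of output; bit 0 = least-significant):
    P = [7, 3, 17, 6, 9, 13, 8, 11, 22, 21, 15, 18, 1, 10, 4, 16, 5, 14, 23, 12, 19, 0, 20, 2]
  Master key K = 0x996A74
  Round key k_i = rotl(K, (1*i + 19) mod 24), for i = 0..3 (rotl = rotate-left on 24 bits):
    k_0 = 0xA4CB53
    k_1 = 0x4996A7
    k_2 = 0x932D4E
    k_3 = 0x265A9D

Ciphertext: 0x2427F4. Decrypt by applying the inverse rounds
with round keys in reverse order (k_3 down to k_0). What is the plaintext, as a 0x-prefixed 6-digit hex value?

0x10811E

s_0 = ciphertext = 0x2427F4
s_1 = InvRound(s_0, k_3) = 0x3F3D44
s_2 = InvRound(s_1, k_2) = 0x9795D3
s_3 = InvRound(s_2, k_1) = 0xEA81A7
s_4 = InvRound(s_3, k_0) = 0x10811E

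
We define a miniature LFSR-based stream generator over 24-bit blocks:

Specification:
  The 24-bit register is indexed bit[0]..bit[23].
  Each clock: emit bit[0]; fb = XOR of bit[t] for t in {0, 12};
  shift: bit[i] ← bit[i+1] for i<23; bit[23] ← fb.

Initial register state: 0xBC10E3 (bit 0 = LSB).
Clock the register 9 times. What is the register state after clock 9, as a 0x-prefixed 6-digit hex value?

0x915E08

reg_0 = 0xBC10E3
clock 1: out=1, reg = 0x5E0871
clock 2: out=1, reg = 0xAF0438
clock 3: out=0, reg = 0x57821C
clock 4: out=0, reg = 0x2BC10E
clock 5: out=0, reg = 0x15E087
clock 6: out=1, reg = 0x8AF043
clock 7: out=1, reg = 0x457821
clock 8: out=1, reg = 0x22BC10
clock 9: out=0, reg = 0x915E08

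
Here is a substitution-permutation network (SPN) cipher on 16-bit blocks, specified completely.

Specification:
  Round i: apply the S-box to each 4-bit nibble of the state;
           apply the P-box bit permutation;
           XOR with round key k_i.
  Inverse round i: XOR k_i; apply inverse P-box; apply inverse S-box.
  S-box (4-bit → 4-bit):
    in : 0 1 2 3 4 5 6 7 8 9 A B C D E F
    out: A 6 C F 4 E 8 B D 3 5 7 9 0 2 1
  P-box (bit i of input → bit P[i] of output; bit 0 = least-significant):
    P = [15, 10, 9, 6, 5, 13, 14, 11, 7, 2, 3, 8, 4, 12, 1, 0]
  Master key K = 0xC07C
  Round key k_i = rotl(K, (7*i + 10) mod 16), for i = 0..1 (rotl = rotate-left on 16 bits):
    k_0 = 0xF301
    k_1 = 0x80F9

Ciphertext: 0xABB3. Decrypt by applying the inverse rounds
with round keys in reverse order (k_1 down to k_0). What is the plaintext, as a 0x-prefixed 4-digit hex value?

0x56EF

s_0 = ciphertext = 0xABB3
s_1 = InvRound(s_0, k_1) = 0x4202
s_2 = InvRound(s_1, k_0) = 0x56EF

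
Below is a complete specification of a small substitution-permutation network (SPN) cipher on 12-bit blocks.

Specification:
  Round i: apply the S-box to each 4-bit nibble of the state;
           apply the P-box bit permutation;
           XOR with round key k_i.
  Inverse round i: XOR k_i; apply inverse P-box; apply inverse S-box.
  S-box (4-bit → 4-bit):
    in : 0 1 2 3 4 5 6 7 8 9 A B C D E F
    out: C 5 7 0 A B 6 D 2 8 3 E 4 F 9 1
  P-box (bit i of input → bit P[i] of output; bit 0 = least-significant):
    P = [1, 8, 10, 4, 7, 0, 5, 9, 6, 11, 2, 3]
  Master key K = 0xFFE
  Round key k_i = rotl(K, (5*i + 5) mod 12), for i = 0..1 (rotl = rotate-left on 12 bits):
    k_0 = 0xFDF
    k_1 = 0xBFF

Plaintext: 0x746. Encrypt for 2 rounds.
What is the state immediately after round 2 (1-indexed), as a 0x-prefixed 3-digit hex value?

0x4FD

s_0 = plaintext = 0x746
s_1 = Round(s_0, k_0) = 0x892
s_2 = Round(s_1, k_1) = 0x4FD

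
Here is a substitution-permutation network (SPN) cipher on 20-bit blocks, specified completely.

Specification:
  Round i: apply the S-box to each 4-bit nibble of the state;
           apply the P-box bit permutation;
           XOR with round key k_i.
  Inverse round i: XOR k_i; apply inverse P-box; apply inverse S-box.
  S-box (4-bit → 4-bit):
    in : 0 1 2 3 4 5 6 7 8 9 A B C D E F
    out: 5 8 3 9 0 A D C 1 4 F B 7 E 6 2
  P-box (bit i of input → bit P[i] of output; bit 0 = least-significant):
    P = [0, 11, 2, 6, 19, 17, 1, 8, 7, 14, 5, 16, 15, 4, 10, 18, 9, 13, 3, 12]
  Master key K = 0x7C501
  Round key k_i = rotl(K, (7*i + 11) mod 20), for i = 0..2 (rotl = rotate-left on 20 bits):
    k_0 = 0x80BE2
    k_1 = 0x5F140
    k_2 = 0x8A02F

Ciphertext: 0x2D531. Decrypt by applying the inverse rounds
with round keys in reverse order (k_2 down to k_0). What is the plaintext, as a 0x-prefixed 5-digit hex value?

s_0 = ciphertext = 0x2D531
s_1 = InvRound(s_0, k_2) = 0xDEFA9
s_2 = InvRound(s_1, k_1) = 0x6908B
s_3 = InvRound(s_2, k_0) = 0x639BB

0x639BB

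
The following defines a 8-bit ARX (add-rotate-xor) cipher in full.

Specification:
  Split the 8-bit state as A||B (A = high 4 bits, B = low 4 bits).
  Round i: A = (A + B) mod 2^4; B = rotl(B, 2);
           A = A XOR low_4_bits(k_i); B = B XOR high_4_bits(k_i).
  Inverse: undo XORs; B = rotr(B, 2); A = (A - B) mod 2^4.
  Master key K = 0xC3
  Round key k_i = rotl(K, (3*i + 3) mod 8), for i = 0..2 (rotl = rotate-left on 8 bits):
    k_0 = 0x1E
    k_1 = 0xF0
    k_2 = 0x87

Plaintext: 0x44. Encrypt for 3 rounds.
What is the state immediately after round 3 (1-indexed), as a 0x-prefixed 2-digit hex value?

0x27

s_0 = plaintext = 0x44
s_1 = Round(s_0, k_0) = 0x60
s_2 = Round(s_1, k_1) = 0x6F
s_3 = Round(s_2, k_2) = 0x27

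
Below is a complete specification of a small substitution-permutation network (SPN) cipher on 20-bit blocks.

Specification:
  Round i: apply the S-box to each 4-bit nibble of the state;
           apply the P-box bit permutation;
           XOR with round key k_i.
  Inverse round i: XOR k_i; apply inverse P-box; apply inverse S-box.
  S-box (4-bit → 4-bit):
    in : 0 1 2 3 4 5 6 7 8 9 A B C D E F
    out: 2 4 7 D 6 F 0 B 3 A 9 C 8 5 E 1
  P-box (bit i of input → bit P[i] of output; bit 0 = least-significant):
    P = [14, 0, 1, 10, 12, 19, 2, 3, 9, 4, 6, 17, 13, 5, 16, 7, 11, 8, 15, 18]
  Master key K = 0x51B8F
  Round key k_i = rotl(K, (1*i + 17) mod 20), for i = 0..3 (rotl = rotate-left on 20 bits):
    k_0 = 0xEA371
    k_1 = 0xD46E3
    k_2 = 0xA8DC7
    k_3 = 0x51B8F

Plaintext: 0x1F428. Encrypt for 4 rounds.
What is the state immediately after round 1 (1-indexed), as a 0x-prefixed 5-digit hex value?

0x65324

s_0 = plaintext = 0x1F428
s_1 = Round(s_0, k_0) = 0x65324
s_2 = Round(s_1, k_1) = 0x67404
s_3 = Round(s_2, k_2) = 0x2AD34
s_4 = Round(s_3, k_3) = 0x5A040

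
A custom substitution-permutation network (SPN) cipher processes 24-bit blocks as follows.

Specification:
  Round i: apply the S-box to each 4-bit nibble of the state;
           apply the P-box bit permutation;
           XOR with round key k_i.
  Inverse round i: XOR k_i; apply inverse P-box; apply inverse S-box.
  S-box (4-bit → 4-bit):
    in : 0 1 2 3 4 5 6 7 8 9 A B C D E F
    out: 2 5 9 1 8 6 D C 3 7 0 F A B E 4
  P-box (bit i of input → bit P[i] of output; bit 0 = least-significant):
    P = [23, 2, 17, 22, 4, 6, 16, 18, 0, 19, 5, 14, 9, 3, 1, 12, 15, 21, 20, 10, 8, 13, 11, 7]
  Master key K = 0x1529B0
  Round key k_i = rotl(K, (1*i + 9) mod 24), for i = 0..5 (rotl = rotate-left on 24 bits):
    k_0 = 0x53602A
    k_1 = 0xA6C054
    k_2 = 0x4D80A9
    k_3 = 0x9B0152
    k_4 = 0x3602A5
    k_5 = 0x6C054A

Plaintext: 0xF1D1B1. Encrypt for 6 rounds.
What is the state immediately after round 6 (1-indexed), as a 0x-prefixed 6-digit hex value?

s_0 = plaintext = 0xF1D1B1
s_1 = Round(s_0, k_0) = 0xC4FA53
s_2 = Round(s_1, k_1) = 0x27E496
s_3 = Round(s_2, k_2) = 0x9ED573
s_4 = Round(s_3, k_3) = 0x263E7A
s_5 = Round(s_4, k_4) = 0x2BC505
s_6 = Round(s_5, k_5) = 0x5690A6

0x5690A6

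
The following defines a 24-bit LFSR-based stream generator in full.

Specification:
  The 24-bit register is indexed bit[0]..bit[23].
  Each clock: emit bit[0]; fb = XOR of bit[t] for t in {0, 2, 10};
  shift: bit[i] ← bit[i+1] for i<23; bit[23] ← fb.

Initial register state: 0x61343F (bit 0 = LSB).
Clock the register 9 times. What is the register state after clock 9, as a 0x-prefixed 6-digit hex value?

reg_0 = 0x61343F
clock 1: out=1, reg = 0xB09A1F
clock 2: out=1, reg = 0x584D0F
clock 3: out=1, reg = 0xAC2687
clock 4: out=1, reg = 0xD61343
clock 5: out=1, reg = 0xEB09A1
clock 6: out=1, reg = 0xF584D0
clock 7: out=0, reg = 0xFAC268
clock 8: out=0, reg = 0x7D6134
clock 9: out=0, reg = 0xBEB09A

0xBEB09A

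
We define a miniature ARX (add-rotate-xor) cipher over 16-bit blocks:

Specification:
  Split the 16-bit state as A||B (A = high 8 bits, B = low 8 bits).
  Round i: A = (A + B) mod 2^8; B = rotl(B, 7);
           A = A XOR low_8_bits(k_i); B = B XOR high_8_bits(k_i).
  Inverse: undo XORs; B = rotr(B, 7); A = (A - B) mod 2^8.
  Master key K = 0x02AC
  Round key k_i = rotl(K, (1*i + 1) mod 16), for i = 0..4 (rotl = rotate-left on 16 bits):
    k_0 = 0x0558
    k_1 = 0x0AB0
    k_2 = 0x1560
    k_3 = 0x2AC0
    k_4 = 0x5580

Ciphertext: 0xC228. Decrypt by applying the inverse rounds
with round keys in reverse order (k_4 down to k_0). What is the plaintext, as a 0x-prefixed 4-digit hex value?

0x2987

s_0 = ciphertext = 0xC228
s_1 = InvRound(s_0, k_4) = 0x48FA
s_2 = InvRound(s_1, k_3) = 0xE7A1
s_3 = InvRound(s_2, k_2) = 0x1E69
s_4 = InvRound(s_3, k_1) = 0xE8C6
s_5 = InvRound(s_4, k_0) = 0x2987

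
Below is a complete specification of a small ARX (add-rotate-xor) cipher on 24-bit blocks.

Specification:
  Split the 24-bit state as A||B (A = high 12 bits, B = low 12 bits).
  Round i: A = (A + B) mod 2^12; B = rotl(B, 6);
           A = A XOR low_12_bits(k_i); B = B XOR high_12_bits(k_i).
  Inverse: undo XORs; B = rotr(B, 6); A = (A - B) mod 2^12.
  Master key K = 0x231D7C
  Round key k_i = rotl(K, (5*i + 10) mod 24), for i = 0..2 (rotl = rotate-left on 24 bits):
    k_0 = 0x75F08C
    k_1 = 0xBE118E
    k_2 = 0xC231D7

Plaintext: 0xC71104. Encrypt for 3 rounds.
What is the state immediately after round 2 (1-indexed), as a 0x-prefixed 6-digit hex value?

s_0 = plaintext = 0xC71104
s_1 = Round(s_0, k_0) = 0xDF965B
s_2 = Round(s_1, k_1) = 0x5DAD38
s_3 = Round(s_2, k_2) = 0x2C5217

0x5DAD38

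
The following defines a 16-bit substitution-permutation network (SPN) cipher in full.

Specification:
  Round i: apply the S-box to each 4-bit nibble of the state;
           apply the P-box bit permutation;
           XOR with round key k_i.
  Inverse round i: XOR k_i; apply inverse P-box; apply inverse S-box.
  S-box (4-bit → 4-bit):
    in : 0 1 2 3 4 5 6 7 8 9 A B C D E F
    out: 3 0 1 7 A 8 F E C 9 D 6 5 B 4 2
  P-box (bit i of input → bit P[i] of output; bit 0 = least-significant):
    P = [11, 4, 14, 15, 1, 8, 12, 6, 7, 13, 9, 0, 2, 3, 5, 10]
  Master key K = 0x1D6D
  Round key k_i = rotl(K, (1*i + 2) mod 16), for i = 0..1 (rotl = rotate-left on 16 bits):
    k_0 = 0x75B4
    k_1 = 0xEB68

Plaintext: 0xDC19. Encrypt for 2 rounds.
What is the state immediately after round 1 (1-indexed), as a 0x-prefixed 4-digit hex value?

s_0 = plaintext = 0xDC19
s_1 = Round(s_0, k_0) = 0xFB38
s_2 = Round(s_1, k_1) = 0x1862

0xFB38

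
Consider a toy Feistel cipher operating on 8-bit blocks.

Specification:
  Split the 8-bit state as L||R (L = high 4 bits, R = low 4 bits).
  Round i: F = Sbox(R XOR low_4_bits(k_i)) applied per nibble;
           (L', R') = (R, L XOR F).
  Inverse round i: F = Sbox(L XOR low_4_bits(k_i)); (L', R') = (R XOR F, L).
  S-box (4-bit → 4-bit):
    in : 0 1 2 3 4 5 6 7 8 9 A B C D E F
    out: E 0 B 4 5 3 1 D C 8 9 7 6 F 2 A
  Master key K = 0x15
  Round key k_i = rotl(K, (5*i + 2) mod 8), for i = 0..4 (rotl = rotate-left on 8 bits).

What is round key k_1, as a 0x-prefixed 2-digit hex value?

0x8A

K = 0x15
k_0 = rotl(K, (5*0+2) mod 8) = rotl(K, 2) = 0x54
k_1 = rotl(K, (5*1+2) mod 8) = rotl(K, 7) = 0x8A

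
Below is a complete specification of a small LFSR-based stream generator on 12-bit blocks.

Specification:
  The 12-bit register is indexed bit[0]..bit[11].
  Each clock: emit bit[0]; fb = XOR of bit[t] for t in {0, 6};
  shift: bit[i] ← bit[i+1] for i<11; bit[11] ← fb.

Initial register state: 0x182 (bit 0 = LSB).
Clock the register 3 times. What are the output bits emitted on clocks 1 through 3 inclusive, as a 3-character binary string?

reg_0 = 0x182
clock 1: out=0, reg = 0x0C1
clock 2: out=1, reg = 0x060
clock 3: out=0, reg = 0x830

010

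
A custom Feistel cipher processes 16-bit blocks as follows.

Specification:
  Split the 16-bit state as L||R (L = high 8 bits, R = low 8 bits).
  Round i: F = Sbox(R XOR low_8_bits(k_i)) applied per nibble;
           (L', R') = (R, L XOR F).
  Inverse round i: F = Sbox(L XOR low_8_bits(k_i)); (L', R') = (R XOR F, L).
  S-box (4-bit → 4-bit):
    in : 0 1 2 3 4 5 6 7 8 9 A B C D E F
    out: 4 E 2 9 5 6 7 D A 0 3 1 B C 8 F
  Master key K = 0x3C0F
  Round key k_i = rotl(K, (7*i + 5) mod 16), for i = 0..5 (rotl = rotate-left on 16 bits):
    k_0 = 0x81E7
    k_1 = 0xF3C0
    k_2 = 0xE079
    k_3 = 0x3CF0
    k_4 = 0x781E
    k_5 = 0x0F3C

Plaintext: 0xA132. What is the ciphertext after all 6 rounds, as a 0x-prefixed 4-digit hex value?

0xE698

s_0 = plaintext = 0xA132
s_1 = Round(s_0, k_0) = 0x3267
s_2 = Round(s_1, k_1) = 0x670F
s_3 = Round(s_2, k_2) = 0x0FB0
s_4 = Round(s_3, k_3) = 0xB05B
s_5 = Round(s_4, k_4) = 0x5BE6
s_6 = Round(s_5, k_5) = 0xE698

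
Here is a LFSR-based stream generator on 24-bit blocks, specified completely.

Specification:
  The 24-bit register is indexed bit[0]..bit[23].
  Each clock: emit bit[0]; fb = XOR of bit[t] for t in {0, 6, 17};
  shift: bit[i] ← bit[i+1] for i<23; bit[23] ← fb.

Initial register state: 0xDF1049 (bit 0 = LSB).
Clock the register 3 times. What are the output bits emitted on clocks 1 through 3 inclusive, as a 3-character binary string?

100

reg_0 = 0xDF1049
clock 1: out=1, reg = 0xEF8824
clock 2: out=0, reg = 0xF7C412
clock 3: out=0, reg = 0xFBE209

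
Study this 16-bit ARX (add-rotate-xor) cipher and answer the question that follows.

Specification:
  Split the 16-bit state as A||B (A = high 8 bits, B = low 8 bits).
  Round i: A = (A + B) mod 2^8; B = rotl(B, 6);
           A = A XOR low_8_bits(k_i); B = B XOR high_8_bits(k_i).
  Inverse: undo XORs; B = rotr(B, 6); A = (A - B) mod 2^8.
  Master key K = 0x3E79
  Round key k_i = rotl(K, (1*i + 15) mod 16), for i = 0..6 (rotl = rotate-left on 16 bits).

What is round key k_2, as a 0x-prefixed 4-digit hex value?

K = 0x3E79
k_0 = rotl(K, (1*0+15) mod 16) = rotl(K, 15) = 0x9F3C
k_1 = rotl(K, (1*1+15) mod 16) = rotl(K, 0) = 0x3E79
k_2 = rotl(K, (1*2+15) mod 16) = rotl(K, 1) = 0x7CF2

0x7CF2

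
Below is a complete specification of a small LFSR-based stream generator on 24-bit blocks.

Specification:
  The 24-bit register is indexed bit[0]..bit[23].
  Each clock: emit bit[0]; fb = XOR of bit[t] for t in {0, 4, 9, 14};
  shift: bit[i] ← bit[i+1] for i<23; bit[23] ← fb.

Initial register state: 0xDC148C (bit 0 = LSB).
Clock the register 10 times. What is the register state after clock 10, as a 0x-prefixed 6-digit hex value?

reg_0 = 0xDC148C
clock 1: out=0, reg = 0x6E0A46
clock 2: out=0, reg = 0xB70523
clock 3: out=1, reg = 0xDB8291
clock 4: out=1, reg = 0xEDC148
clock 5: out=0, reg = 0xF6E0A4
clock 6: out=0, reg = 0xFB7052
clock 7: out=0, reg = 0x7DB829
clock 8: out=1, reg = 0xBEDC14
clock 9: out=0, reg = 0x5F6E0A
clock 10: out=0, reg = 0x2FB705

0x2FB705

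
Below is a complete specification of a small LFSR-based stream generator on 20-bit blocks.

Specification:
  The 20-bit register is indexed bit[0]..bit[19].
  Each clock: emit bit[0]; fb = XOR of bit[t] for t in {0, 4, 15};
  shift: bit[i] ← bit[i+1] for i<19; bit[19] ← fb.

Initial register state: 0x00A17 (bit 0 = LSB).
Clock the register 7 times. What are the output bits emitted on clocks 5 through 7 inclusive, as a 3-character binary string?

100

reg_0 = 0x00A17
clock 1: out=1, reg = 0x0050B
clock 2: out=1, reg = 0x80285
clock 3: out=1, reg = 0xC0142
clock 4: out=0, reg = 0x600A1
clock 5: out=1, reg = 0xB0050
clock 6: out=0, reg = 0xD8028
clock 7: out=0, reg = 0xEC014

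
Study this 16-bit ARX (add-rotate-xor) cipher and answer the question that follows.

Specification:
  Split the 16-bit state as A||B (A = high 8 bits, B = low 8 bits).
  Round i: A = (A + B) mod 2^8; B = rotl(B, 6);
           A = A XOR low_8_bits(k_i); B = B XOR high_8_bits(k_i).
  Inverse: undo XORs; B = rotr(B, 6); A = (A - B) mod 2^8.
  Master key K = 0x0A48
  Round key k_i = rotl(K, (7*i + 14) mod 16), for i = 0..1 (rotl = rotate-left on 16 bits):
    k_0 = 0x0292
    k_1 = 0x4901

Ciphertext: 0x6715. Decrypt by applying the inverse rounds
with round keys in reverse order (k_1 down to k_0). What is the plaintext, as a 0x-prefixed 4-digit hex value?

s_0 = ciphertext = 0x6715
s_1 = InvRound(s_0, k_1) = 0xF571
s_2 = InvRound(s_1, k_0) = 0x9ACD

0x9ACD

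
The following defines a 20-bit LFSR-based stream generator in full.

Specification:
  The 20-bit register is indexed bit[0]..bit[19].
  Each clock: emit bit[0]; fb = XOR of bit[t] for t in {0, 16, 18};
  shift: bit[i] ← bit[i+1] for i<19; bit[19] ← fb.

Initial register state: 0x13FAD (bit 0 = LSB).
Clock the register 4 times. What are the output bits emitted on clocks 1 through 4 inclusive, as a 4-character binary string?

reg_0 = 0x13FAD
clock 1: out=1, reg = 0x09FD6
clock 2: out=0, reg = 0x04FEB
clock 3: out=1, reg = 0x827F5
clock 4: out=1, reg = 0xC13FA

1011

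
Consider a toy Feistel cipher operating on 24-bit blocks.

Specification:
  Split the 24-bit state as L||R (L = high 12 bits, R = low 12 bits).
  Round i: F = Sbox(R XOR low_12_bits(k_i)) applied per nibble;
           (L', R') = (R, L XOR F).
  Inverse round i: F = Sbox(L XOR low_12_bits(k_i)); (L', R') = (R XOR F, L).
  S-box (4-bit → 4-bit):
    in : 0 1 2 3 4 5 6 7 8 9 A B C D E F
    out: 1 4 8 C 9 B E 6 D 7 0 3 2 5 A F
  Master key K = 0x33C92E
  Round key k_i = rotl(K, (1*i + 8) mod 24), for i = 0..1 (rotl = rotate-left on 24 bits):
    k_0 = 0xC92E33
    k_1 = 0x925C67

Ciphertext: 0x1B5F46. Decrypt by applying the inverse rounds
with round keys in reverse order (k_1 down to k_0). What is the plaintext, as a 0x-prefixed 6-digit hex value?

s_0 = ciphertext = 0x1B5F46
s_1 = InvRound(s_0, k_1) = 0xA1E1B5
s_2 = InvRound(s_1, k_0) = 0x830A1E

0x830A1E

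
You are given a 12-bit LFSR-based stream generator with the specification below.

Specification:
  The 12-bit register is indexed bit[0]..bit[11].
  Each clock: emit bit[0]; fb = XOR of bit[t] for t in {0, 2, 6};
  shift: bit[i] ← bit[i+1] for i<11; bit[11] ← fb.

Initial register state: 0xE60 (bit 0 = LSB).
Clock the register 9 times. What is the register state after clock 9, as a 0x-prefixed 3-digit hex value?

reg_0 = 0xE60
clock 1: out=0, reg = 0xF30
clock 2: out=0, reg = 0x798
clock 3: out=0, reg = 0x3CC
clock 4: out=0, reg = 0x1E6
clock 5: out=0, reg = 0x0F3
clock 6: out=1, reg = 0x079
clock 7: out=1, reg = 0x03C
clock 8: out=0, reg = 0x81E
clock 9: out=0, reg = 0xC0F

0xC0F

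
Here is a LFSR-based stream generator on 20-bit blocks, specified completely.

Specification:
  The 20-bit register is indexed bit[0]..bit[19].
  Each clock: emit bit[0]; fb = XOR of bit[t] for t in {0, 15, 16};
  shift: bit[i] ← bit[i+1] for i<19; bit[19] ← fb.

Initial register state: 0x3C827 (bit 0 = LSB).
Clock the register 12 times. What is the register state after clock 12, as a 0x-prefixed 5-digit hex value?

0x1733C

reg_0 = 0x3C827
clock 1: out=1, reg = 0x9E413
clock 2: out=1, reg = 0xCF209
clock 3: out=1, reg = 0x67904
clock 4: out=0, reg = 0x33C82
clock 5: out=0, reg = 0x99E41
clock 6: out=1, reg = 0xCCF20
clock 7: out=0, reg = 0xE6790
clock 8: out=0, reg = 0x733C8
clock 9: out=0, reg = 0xB99E4
clock 10: out=0, reg = 0x5CCF2
clock 11: out=0, reg = 0x2E679
clock 12: out=1, reg = 0x1733C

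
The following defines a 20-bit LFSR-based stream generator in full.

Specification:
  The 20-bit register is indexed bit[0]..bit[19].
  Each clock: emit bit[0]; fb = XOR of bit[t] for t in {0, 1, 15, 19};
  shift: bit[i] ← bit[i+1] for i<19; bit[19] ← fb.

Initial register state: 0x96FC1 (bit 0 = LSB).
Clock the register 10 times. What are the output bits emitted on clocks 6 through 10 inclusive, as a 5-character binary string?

reg_0 = 0x96FC1
clock 1: out=1, reg = 0x4B7E0
clock 2: out=0, reg = 0xA5BF0
clock 3: out=0, reg = 0xD2DF8
clock 4: out=0, reg = 0xE96FC
clock 5: out=0, reg = 0x74B7E
clock 6: out=0, reg = 0xBA5BF
clock 7: out=1, reg = 0x5D2DF
clock 8: out=1, reg = 0xAE96F
clock 9: out=1, reg = 0x574B7
clock 10: out=1, reg = 0x2BA5B

01111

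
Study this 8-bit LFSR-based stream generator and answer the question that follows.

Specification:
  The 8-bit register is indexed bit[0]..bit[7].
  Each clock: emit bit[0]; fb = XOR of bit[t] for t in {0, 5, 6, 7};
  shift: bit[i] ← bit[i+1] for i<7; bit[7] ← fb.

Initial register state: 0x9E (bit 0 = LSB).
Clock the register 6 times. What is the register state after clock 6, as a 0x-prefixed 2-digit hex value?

0x6E

reg_0 = 0x9E
clock 1: out=0, reg = 0xCF
clock 2: out=1, reg = 0xE7
clock 3: out=1, reg = 0x73
clock 4: out=1, reg = 0xB9
clock 5: out=1, reg = 0xDC
clock 6: out=0, reg = 0x6E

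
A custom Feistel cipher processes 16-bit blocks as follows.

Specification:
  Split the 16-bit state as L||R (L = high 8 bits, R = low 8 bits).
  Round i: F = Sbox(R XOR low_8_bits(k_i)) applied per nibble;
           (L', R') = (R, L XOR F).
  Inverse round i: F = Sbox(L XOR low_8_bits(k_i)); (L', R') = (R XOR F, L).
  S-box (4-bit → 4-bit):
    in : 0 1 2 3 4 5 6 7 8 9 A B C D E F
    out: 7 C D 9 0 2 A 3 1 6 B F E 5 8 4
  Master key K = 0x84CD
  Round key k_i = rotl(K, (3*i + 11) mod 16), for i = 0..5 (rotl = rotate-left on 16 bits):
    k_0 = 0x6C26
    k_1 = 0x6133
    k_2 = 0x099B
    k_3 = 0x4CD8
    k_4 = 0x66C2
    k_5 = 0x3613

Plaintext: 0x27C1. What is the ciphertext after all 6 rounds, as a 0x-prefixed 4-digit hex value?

s_0 = plaintext = 0x27C1
s_1 = Round(s_0, k_0) = 0xC1A4
s_2 = Round(s_1, k_1) = 0xA4A2
s_3 = Round(s_2, k_2) = 0xA232
s_4 = Round(s_3, k_3) = 0x3229
s_5 = Round(s_4, k_4) = 0x29BD
s_6 = Round(s_5, k_5) = 0xBD91

0xBD91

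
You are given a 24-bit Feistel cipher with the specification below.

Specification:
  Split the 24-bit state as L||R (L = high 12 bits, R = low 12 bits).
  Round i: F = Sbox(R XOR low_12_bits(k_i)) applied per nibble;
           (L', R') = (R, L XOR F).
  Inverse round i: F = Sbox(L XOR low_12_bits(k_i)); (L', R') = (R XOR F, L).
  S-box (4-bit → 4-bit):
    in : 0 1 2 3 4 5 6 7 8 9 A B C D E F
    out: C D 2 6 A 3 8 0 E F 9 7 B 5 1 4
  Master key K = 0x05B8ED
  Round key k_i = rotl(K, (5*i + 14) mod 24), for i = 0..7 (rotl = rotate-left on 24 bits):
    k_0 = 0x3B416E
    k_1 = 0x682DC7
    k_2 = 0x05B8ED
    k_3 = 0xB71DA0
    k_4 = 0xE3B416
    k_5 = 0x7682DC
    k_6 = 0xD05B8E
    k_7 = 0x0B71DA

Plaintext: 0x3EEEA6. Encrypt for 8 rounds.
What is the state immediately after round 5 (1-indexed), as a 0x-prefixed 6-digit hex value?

0x6B61BB

s_0 = plaintext = 0x3EEEA6
s_1 = Round(s_0, k_0) = 0xEA6750
s_2 = Round(s_1, k_1) = 0x750756
s_3 = Round(s_2, k_2) = 0x756327
s_4 = Round(s_3, k_3) = 0x3276B6
s_5 = Round(s_4, k_4) = 0x6B61BB
s_6 = Round(s_5, k_5) = 0x1BB036
s_7 = Round(s_6, k_6) = 0x0366C5
s_8 = Round(s_7, k_7) = 0x6C50E2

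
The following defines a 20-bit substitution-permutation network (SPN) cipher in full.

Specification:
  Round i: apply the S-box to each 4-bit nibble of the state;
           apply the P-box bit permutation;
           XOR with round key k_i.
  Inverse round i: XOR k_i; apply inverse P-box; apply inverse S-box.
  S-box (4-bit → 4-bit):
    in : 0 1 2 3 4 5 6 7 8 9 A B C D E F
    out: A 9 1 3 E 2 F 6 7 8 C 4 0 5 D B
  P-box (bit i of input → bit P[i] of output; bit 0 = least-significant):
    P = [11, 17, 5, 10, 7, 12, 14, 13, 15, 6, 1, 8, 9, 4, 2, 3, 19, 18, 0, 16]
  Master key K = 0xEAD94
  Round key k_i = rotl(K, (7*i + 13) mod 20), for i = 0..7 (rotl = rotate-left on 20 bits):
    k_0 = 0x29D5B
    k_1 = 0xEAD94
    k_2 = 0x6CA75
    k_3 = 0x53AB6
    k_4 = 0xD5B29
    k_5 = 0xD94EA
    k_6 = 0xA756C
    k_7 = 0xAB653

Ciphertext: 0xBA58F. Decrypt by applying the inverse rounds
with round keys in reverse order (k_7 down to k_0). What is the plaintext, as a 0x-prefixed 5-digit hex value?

0x33F69

s_0 = ciphertext = 0xBA58F
s_1 = InvRound(s_0, k_7) = 0x9603C
s_2 = InvRound(s_1, k_6) = 0x95050
s_3 = InvRound(s_2, k_5) = 0x50DDA
s_4 = InvRound(s_3, k_4) = 0xD378A
s_5 = InvRound(s_4, k_3) = 0x249CE
s_6 = InvRound(s_5, k_2) = 0x7FE2B
s_7 = InvRound(s_6, k_1) = 0xE6A8B
s_8 = InvRound(s_7, k_0) = 0x33F69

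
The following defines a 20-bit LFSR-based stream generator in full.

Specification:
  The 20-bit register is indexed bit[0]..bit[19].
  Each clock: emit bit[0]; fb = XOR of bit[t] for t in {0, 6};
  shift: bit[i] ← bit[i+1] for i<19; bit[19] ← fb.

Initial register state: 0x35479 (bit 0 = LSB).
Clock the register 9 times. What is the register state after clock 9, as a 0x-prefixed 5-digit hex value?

0x941AA

reg_0 = 0x35479
clock 1: out=1, reg = 0x1AA3C
clock 2: out=0, reg = 0x0D51E
clock 3: out=0, reg = 0x06A8F
clock 4: out=1, reg = 0x83547
clock 5: out=1, reg = 0x41AA3
clock 6: out=1, reg = 0xA0D51
clock 7: out=1, reg = 0x506A8
clock 8: out=0, reg = 0x28354
clock 9: out=0, reg = 0x941AA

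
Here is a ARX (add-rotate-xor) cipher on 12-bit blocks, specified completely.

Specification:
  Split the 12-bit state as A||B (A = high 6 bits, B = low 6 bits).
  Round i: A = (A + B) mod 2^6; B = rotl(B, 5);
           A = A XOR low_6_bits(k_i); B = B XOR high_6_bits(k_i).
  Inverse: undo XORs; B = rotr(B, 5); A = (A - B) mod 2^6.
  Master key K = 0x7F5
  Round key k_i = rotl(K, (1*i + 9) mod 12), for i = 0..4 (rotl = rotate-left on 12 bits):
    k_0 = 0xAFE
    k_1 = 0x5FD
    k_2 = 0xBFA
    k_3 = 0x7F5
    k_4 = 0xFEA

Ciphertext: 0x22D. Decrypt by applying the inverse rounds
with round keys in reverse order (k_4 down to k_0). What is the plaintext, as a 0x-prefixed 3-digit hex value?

0x049

s_0 = ciphertext = 0x22D
s_1 = InvRound(s_0, k_4) = 0xFA4
s_2 = InvRound(s_1, k_3) = 0x537
s_3 = InvRound(s_2, k_2) = 0xFB0
s_4 = InvRound(s_3, k_1) = 0xD0F
s_5 = InvRound(s_4, k_0) = 0x049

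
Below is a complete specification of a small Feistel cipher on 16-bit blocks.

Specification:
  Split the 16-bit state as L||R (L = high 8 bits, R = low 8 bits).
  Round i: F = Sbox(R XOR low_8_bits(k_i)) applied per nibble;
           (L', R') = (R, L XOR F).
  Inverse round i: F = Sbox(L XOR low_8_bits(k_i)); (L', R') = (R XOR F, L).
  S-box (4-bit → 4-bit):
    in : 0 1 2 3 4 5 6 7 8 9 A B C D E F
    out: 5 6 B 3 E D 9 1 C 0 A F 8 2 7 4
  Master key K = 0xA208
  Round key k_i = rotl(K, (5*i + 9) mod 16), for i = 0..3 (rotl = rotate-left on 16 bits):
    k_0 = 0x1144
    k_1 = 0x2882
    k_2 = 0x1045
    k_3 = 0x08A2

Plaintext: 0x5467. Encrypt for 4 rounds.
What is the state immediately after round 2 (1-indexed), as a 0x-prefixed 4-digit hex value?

s_0 = plaintext = 0x5467
s_1 = Round(s_0, k_0) = 0x67E7
s_2 = Round(s_1, k_1) = 0xE7FA
s_3 = Round(s_2, k_2) = 0xFA13
s_4 = Round(s_3, k_3) = 0x130C

0xE7FA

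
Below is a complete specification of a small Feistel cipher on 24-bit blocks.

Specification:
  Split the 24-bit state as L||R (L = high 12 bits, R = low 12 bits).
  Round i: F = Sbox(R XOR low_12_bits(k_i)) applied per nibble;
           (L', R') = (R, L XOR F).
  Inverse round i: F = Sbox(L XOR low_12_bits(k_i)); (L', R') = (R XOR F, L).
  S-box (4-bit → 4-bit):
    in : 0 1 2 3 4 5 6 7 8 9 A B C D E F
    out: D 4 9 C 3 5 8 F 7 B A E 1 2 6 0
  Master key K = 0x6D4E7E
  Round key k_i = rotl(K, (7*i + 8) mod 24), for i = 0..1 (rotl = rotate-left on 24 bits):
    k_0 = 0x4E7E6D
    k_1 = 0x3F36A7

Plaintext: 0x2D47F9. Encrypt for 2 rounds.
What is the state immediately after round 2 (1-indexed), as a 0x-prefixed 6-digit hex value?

0x9677E4

s_0 = plaintext = 0x2D47F9
s_1 = Round(s_0, k_0) = 0x7F9967
s_2 = Round(s_1, k_1) = 0x9677E4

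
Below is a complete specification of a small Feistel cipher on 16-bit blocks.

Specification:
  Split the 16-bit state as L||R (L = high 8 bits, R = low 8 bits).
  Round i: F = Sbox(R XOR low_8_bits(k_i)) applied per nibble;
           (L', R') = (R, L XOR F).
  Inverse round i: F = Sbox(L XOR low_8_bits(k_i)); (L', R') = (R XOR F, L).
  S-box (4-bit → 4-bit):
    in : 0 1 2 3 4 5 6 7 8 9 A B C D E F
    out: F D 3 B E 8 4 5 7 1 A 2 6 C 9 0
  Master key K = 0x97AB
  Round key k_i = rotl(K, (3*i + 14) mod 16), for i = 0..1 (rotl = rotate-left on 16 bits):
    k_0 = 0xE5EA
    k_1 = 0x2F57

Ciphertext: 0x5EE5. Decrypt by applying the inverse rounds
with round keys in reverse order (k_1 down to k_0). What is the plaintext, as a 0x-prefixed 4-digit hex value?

0x5714

s_0 = ciphertext = 0x5EE5
s_1 = InvRound(s_0, k_1) = 0x145E
s_2 = InvRound(s_1, k_0) = 0x5714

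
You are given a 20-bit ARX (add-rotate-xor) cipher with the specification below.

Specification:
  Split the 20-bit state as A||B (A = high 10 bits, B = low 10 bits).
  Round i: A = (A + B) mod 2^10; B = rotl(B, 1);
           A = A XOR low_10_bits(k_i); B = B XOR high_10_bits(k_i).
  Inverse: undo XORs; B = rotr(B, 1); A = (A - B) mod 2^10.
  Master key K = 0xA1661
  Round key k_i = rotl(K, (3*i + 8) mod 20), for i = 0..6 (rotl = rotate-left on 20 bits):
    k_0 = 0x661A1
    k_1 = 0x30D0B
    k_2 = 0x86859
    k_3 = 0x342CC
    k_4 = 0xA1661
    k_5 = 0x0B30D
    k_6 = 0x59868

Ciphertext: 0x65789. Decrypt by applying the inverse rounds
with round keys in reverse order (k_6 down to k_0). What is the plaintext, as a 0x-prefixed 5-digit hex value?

s_0 = ciphertext = 0x65789
s_1 = InvRound(s_0, k_6) = 0xA1B77
s_2 = InvRound(s_1, k_5) = 0x77BAD
s_3 = InvRound(s_2, k_4) = 0xCAC94
s_4 = InvRound(s_3, k_3) = 0x71422
s_5 = InvRound(s_4, k_2) = 0x2011C
s_6 = InvRound(s_5, k_1) = 0xA72EF
s_7 = InvRound(s_6, k_0) = 0xE0BBB

0xE0BBB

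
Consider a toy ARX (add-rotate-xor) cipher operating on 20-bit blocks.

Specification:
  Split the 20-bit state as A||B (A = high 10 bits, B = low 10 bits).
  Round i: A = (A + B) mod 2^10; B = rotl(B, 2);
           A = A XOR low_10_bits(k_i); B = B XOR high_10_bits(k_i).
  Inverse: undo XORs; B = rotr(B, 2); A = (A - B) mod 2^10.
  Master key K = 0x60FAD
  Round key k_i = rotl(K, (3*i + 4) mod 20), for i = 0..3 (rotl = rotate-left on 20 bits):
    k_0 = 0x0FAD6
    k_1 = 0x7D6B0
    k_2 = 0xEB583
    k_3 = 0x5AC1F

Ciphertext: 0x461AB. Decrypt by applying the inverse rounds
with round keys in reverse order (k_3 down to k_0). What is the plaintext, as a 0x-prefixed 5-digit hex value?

s_0 = ciphertext = 0x461AB
s_1 = InvRound(s_0, k_3) = 0x35C30
s_2 = InvRound(s_1, k_2) = 0xDB5E7
s_3 = InvRound(s_2, k_1) = 0xF6604
s_4 = InvRound(s_3, k_0) = 0xA068E

0xA068E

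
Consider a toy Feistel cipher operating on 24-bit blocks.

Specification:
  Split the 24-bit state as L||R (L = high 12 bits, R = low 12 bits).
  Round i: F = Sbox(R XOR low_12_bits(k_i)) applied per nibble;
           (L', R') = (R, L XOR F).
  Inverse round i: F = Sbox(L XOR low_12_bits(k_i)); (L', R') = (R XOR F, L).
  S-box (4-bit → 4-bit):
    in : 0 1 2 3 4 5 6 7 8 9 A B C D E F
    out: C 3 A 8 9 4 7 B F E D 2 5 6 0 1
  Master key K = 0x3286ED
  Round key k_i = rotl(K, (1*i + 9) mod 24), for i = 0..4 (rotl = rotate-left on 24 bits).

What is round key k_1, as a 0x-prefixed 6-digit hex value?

0x1BB4CA

K = 0x3286ED
k_0 = rotl(K, (1*0+9) mod 24) = rotl(K, 9) = 0x0DDA65
k_1 = rotl(K, (1*1+9) mod 24) = rotl(K, 10) = 0x1BB4CA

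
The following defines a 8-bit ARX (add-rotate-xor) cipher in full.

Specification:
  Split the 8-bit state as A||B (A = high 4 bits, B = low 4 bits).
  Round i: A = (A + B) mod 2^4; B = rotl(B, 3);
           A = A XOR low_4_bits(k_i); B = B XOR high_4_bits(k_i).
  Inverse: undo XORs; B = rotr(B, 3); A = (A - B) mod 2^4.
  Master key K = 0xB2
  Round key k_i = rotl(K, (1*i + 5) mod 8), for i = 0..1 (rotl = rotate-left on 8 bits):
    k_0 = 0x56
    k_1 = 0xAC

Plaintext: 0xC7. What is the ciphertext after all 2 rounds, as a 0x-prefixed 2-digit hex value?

0xFD

s_0 = plaintext = 0xC7
s_1 = Round(s_0, k_0) = 0x5E
s_2 = Round(s_1, k_1) = 0xFD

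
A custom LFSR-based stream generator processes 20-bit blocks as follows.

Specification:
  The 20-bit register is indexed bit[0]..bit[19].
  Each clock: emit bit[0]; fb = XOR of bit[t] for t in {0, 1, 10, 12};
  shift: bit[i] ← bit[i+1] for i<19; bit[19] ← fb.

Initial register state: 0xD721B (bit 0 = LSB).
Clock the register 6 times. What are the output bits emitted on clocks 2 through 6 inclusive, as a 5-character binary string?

reg_0 = 0xD721B
clock 1: out=1, reg = 0xEB90D
clock 2: out=1, reg = 0x75C86
clock 3: out=0, reg = 0xBAE43
clock 4: out=1, reg = 0xDD721
clock 5: out=1, reg = 0xEEB90
clock 6: out=0, reg = 0x775C8

10110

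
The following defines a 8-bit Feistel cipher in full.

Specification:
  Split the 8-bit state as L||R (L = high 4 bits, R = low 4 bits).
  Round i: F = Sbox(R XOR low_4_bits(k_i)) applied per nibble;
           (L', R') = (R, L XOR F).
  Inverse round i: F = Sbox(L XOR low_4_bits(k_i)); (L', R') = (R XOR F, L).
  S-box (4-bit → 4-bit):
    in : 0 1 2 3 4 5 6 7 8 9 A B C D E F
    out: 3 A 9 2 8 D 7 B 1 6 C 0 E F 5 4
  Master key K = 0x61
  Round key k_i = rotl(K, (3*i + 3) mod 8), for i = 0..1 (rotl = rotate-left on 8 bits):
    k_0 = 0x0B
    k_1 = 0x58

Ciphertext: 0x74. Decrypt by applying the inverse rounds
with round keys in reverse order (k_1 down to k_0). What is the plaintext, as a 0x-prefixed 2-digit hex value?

s_0 = ciphertext = 0x74
s_1 = InvRound(s_0, k_1) = 0x07
s_2 = InvRound(s_1, k_0) = 0x70

0x70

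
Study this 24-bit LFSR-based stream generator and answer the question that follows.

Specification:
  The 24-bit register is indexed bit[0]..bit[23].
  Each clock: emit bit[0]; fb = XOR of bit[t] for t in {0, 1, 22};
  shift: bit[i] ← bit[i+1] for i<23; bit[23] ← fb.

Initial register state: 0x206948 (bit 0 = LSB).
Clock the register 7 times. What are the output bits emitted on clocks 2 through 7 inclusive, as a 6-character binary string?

001001

reg_0 = 0x206948
clock 1: out=0, reg = 0x1034A4
clock 2: out=0, reg = 0x081A52
clock 3: out=0, reg = 0x840D29
clock 4: out=1, reg = 0xC20694
clock 5: out=0, reg = 0xE1034A
clock 6: out=0, reg = 0x7081A5
clock 7: out=1, reg = 0x3840D2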